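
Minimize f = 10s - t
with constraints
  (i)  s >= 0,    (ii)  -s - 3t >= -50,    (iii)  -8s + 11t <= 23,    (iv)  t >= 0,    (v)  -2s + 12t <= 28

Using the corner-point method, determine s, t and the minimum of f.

At the optimal vertex, s = 0 and -8s + 11t = 23.
Solving simultaneously gives s = 0, t = 23/11.

s = 0, t = 23/11, minimum f = -23/11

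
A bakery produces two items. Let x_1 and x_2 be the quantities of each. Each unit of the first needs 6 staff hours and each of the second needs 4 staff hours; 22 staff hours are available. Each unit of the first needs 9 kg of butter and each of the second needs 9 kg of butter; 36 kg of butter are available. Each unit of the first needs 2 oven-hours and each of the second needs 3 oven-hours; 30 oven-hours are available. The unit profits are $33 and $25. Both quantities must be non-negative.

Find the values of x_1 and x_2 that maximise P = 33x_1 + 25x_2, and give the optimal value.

x_1 = 3, x_2 = 1, maximum P = 124

Extreme points and P = 33x_1 + 25x_2:
  (0, 0) → P = 0
  (0, 4) → P = 100
  (11/3, 0) → P = 121
  (3, 1) → P = 124

The optimum lies where 6x_1 + 4x_2 = 22 and 9x_1 + 9x_2 = 36.
Solving simultaneously gives x_1 = 3, x_2 = 1.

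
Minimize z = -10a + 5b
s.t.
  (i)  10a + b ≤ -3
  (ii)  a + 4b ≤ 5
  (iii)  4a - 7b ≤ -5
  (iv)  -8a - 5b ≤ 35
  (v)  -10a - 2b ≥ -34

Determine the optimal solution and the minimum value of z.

a = -13/37, b = 19/37, minimum z = 225/37

Vertices and z = -10a + 5b:
  (-17/39, 53/39) → z = 145/13
  (-13/37, 19/37) → z = 225/37
  (-55/9, 25/9) → z = 75
  (-135/38, -25/19) → z = 550/19

The binding constraints are 10a + b = -3 and 4a - 7b = -5.
Solving simultaneously gives a = -13/37, b = 19/37.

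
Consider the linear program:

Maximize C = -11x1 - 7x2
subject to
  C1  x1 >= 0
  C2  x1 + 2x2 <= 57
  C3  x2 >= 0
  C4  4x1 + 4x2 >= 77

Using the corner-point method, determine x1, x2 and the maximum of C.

Corner points and C = -11x1 - 7x2:
  (0, 57/2) → C = -399/2
  (0, 77/4) → C = -539/4
  (57, 0) → C = -627
  (77/4, 0) → C = -847/4

The optimum lies where x1 = 0 and 4x1 + 4x2 = 77.
Solving simultaneously gives x1 = 0, x2 = 77/4.

x1 = 0, x2 = 77/4, maximum C = -539/4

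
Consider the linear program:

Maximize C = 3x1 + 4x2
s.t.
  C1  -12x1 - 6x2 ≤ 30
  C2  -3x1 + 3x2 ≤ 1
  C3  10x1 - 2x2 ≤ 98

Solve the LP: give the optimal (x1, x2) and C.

x1 = 37/3, x2 = 38/3, maximum C = 263/3

Extreme points and C = 3x1 + 4x2:
  (-16/9, -13/9) → C = -100/9
  (44/7, -123/7) → C = -360/7
  (37/3, 38/3) → C = 263/3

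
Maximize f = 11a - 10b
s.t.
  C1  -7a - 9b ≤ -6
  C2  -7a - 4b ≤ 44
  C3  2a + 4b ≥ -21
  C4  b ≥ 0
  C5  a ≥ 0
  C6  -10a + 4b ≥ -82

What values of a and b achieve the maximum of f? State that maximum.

The feasible region is unbounded (it extends along (0, 1), (2, 5)), but f strictly decreases along every unbounded feasible direction, so there is no improving ray and the maximum is attained at a vertex.

a = 41/5, b = 0, maximum f = 451/5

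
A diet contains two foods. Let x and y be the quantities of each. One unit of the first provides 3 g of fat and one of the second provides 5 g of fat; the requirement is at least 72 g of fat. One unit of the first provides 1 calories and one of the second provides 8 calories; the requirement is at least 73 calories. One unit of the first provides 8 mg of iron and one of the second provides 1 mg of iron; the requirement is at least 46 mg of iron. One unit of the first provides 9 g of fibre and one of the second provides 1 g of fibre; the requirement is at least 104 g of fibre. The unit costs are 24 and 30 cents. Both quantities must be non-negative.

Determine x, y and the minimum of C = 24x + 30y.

Feasible corners and C = 24x + 30y:
  (0, 104) → C = 3120
  (73, 0) → C = 1752
  (211/19, 147/19) → C = 9474/19
  (32/3, 8) → C = 496
The feasible region is unbounded (it extends along (0, 1), (1, 0)), but C strictly increases along every unbounded feasible direction, so there is no improving ray and the minimum is attained at a vertex.

x = 32/3, y = 8, minimum C = 496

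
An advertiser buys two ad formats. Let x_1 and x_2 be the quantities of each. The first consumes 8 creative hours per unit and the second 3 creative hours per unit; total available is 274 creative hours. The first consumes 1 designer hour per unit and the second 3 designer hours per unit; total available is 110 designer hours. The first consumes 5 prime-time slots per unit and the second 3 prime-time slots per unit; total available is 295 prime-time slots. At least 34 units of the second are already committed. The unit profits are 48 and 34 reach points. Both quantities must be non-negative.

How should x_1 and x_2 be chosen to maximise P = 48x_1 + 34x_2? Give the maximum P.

Vertices and P = 48x_1 + 34x_2:
  (0, 110/3) → P = 3740/3
  (0, 34) → P = 1156
  (8, 34) → P = 1540

The optimum lies where x_1 + 3x_2 = 110 and x_2 = 34.
Solving simultaneously gives x_1 = 8, x_2 = 34.

x_1 = 8, x_2 = 34, maximum P = 1540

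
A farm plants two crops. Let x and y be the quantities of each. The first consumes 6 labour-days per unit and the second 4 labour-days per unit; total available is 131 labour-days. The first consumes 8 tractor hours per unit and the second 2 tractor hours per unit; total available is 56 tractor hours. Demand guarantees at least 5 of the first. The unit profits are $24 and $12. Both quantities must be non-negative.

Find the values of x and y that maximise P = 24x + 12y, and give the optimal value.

Extreme points and P = 24x + 12y:
  (7, 0) → P = 168
  (5, 0) → P = 120
  (5, 8) → P = 216

The optimum lies where 8x + 2y = 56 and x = 5.
Solving simultaneously gives x = 5, y = 8.

x = 5, y = 8, maximum P = 216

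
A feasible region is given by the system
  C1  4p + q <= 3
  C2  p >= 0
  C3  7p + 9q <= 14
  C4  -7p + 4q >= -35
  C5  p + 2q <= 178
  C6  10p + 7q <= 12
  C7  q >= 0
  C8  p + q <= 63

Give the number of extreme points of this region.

5

The feasible vertices (each the meet of two boundaries and inside every other half-plane) are:
  (1/2, 1)
  (3/4, 0)
  (0, 14/9)
  (0, 0)
  (10/41, 56/41)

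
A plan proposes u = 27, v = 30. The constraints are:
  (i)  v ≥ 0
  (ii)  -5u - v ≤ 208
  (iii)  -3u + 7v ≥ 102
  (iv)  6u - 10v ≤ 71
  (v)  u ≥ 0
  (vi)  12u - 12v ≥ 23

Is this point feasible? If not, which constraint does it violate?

Constraint (vi): 12u - 12v = -36, which is not ≥ 23. All other constraints are satisfied.

not feasible — violates (vi)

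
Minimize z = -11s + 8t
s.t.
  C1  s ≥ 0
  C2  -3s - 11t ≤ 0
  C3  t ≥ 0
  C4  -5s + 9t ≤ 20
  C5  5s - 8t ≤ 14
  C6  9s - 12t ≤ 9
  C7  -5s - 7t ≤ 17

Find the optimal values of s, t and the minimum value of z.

s = 107/7, t = 75/7, minimum z = -577/7

Extreme points and z = -11s + 8t:
  (0, 0) → z = 0
  (0, 20/9) → z = 160/9
  (1, 0) → z = -11
  (107/7, 75/7) → z = -577/7

The binding constraints are -5s + 9t = 20 and 9s - 12t = 9.
Solving simultaneously gives s = 107/7, t = 75/7.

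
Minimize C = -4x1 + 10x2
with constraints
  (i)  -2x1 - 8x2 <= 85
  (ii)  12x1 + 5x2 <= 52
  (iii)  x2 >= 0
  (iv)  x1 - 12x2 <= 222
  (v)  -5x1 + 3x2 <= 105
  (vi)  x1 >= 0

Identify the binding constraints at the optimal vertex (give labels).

(ii) and (iii)

Corner points and C = -4x1 + 10x2:
  (13/3, 0) → C = -52/3
  (0, 52/5) → C = 104
  (0, 0) → C = 0

The minimum is at (13/3, 0). Substituting into each constraint, equality holds for (ii) and (iii); the remaining constraints have slack.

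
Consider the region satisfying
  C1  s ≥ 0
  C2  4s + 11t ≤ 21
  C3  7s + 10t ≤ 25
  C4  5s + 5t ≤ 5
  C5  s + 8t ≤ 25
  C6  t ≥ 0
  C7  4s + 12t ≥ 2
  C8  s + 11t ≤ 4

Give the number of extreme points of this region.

5

Of the 28 pairwise boundary intersections, those satisfying every inequality are:
  (0, 1/6)
  (0, 4/11)
  (1, 0)
  (7/10, 3/10)
  (1/2, 0)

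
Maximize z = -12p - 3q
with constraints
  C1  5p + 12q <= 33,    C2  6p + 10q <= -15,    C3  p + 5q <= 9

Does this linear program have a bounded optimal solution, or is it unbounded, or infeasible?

From the feasible point (-33/4, 69/20), moving in the direction (-5, 1) keeps every constraint satisfied while z increases without bound.

unbounded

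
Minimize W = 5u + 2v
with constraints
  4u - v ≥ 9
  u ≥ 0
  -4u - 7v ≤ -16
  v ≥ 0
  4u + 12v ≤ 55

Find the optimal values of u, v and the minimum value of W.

u = 79/32, v = 7/8, minimum W = 451/32

Corner points and W = 5u + 2v:
  (79/32, 7/8) → W = 451/32
  (163/52, 46/13) → W = 91/4
  (4, 0) → W = 20
  (55/4, 0) → W = 275/4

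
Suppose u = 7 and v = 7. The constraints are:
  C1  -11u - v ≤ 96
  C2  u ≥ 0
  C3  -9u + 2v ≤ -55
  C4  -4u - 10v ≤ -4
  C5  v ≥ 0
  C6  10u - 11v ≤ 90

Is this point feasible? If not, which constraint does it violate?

Constraint C3: -9u + 2v = -49, which is not ≤ -55. All other constraints are satisfied.

not feasible — violates C3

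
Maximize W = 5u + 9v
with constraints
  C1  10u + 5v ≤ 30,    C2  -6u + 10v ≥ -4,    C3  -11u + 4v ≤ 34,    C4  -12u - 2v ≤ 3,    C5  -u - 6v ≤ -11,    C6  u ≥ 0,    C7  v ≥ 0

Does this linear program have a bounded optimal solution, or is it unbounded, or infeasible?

Corner points and W = 5u + 9v:
  (25/11, 16/11) → W = 269/11
  (0, 6) → W = 54
  (0, 11/6) → W = 33/2
The feasible region has finitely many vertices and no improving ray; the maximum is 54 at (0, 6).

bounded optimum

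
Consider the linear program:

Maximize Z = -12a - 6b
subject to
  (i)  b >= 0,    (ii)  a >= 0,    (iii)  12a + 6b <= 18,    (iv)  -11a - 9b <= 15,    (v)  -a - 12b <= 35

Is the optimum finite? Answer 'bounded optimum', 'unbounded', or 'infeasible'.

Corner points and Z = -12a - 6b:
  (0, 0) → Z = 0
  (3/2, 0) → Z = -18
  (0, 3) → Z = -18
The feasible region has finitely many vertices and no improving ray; the maximum is 0 at (0, 0).

bounded optimum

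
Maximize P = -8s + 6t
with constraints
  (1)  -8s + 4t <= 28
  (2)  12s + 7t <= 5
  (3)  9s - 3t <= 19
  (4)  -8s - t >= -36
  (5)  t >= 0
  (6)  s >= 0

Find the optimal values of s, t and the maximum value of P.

Corner points and P = -8s + 6t:
  (5/12, 0) → P = -10/3
  (0, 5/7) → P = 30/7
  (0, 0) → P = 0

The optimum lies where 12s + 7t = 5 and s = 0.
Solving simultaneously gives s = 0, t = 5/7.

s = 0, t = 5/7, maximum P = 30/7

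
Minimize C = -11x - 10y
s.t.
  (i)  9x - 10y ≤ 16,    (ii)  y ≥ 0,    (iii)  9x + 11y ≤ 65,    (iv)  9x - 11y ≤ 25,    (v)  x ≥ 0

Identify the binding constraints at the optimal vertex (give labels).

(i) and (iii)

Extreme points and C = -11x - 10y:
  (16/9, 0) → C = -176/9
  (118/27, 7/3) → C = -1928/27
  (0, 0) → C = 0
  (0, 65/11) → C = -650/11

The minimum is at (118/27, 7/3). Substituting into each constraint, equality holds for (i) and (iii); the remaining constraints have slack.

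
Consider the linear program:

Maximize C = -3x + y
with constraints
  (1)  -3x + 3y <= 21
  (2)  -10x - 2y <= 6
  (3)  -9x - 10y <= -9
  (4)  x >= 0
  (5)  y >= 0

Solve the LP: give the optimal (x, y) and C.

Extreme points and C = -3x + y:
  (0, 7) → C = 7
  (0, 9/10) → C = 9/10
  (1, 0) → C = -3
The feasible region is unbounded (it extends along (1, 1), (1, 0)), but C strictly decreases along every unbounded feasible direction, so there is no improving ray and the maximum is attained at a vertex.

The binding constraints are -3x + 3y = 21 and x = 0.
Solving simultaneously gives x = 0, y = 7.

x = 0, y = 7, maximum C = 7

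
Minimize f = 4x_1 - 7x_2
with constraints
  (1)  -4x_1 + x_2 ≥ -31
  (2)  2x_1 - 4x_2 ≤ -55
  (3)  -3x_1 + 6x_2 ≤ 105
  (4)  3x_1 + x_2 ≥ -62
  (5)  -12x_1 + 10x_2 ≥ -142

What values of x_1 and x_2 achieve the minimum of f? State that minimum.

x_1 = -159/7, x_2 = 43/7, minimum f = -937/7

Vertices and f = 4x_1 - 7x_2:
  (179/14, 141/7) → f = -629/7
  (97/7, 171/7) → f = -809/7
  (-303/14, 41/14) → f = -1499/14
  (-159/7, 43/7) → f = -937/7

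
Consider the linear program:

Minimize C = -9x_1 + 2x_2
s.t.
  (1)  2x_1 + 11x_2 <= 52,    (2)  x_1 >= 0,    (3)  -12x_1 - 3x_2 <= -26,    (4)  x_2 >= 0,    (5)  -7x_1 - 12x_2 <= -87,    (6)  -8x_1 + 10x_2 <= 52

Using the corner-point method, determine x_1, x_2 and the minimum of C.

Feasible corners and C = -9x_1 + 2x_2:
  (26, 0) → C = -234
  (333/53, 190/53) → C = -2617/53
  (87/7, 0) → C = -783/7

x_1 = 26, x_2 = 0, minimum C = -234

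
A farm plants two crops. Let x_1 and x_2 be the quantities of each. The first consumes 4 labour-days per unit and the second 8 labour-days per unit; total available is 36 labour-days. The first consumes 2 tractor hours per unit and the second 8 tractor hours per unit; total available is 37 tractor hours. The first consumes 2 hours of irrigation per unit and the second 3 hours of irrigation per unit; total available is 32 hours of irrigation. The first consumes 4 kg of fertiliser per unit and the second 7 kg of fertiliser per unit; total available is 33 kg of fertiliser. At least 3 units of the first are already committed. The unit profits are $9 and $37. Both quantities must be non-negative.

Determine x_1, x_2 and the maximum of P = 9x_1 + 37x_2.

x_1 = 3, x_2 = 3, maximum P = 138

Extreme points and P = 9x_1 + 37x_2:
  (33/4, 0) → P = 297/4
  (3, 0) → P = 27
  (3, 3) → P = 138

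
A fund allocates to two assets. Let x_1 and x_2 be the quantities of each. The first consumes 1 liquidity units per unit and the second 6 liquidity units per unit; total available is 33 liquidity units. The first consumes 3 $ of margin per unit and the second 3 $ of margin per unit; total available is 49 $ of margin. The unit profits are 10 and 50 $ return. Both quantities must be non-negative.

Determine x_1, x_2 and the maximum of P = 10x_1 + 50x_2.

x_1 = 13, x_2 = 10/3, maximum P = 890/3

The optimum lies where x_1 + 6x_2 = 33 and 3x_1 + 3x_2 = 49.
Solving simultaneously gives x_1 = 13, x_2 = 10/3.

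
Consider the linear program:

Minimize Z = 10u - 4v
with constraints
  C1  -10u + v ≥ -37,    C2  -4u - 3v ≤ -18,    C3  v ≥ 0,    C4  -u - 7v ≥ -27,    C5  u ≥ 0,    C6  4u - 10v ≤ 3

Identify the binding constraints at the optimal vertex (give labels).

C2 and C4

Extreme points and Z = 10u - 4v:
  (286/71, 233/71) → Z = 1928/71
  (367/96, 59/48) → Z = 533/16
  (9/5, 18/5) → Z = 18/5
  (189/52, 15/13) → Z = 825/26

The minimum is at (9/5, 18/5). Substituting into each constraint, equality holds for C2 and C4; the remaining constraints have slack.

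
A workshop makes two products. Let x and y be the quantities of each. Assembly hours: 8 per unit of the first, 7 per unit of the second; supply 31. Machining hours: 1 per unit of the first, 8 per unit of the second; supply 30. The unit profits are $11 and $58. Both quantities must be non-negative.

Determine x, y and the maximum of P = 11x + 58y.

x = 2/3, y = 11/3, maximum P = 220

Feasible corners and P = 11x + 58y:
  (0, 0) → P = 0
  (0, 15/4) → P = 435/2
  (31/8, 0) → P = 341/8
  (2/3, 11/3) → P = 220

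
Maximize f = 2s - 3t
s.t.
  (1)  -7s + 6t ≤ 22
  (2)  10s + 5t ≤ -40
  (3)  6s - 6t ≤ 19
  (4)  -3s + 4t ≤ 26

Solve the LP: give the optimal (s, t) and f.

Extreme points and f = 2s - 3t:
  (-70/19, -12/19) → f = -104/19
  (-41, -265/6) → f = 101/2
  (-29/18, -43/9) → f = 100/9

s = -41, t = -265/6, maximum f = 101/2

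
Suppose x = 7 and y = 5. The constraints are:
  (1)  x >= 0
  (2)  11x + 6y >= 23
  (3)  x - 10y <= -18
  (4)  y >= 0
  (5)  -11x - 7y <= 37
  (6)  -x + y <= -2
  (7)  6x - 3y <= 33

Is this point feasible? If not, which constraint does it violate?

feasible

(1): 7 ≥ 0 ✓
(2): 107 ≥ 23 ✓
(3): -43 ≤ -18 ✓
(4): 5 ≥ 0 ✓
(5): -112 ≤ 37 ✓
(6): -2 ≤ -2 ✓
(7): 27 ≤ 33 ✓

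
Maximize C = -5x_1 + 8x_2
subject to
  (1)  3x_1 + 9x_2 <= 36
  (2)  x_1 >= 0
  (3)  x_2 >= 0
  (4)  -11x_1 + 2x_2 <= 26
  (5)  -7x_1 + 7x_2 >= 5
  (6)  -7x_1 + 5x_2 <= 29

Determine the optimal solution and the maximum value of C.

Extreme points and C = -5x_1 + 8x_2:
  (0, 4) → C = 32
  (69/28, 89/28) → C = 367/28
  (0, 5/7) → C = 40/7

The binding constraints are 3x_1 + 9x_2 = 36 and x_1 = 0.
Solving simultaneously gives x_1 = 0, x_2 = 4.

x_1 = 0, x_2 = 4, maximum C = 32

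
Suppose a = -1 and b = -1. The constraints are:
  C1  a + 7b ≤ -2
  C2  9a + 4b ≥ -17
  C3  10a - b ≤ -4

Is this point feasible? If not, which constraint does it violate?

feasible

C1: -8 ≤ -2 ✓
C2: -13 ≥ -17 ✓
C3: -9 ≤ -4 ✓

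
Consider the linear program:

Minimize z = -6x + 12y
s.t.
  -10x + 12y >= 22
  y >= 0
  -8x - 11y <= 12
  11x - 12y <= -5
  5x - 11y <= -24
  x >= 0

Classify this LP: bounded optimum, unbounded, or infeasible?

Feasible corners and z = -6x + 12y:
  (17, 16) → z = 90
  (23/25, 13/5) → z = 642/25
  (0, 24/11) → z = 288/11
The feasible region has finitely many vertices and no improving ray; the minimum is 642/25 at (23/25, 13/5).

bounded optimum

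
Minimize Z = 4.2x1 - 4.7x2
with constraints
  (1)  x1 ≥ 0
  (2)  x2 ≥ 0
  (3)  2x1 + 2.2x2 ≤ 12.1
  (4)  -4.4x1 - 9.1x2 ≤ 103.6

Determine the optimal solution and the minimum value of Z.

x1 = 0, x2 = 5.5, minimum Z = -25.85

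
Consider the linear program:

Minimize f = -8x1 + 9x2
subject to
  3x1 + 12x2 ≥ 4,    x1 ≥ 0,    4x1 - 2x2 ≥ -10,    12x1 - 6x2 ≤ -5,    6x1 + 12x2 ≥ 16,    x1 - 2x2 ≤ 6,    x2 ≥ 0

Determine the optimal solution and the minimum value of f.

x1 = 1/5, x2 = 37/30, minimum f = 19/2

Feasible corners and f = -8x1 + 9x2:
  (0, 5) → f = 45
  (0, 4/3) → f = 12
  (1/5, 37/30) → f = 19/2
The feasible region is unbounded (it extends along (1, 2)), but f strictly increases along every unbounded feasible direction, so there is no improving ray and the minimum is attained at a vertex.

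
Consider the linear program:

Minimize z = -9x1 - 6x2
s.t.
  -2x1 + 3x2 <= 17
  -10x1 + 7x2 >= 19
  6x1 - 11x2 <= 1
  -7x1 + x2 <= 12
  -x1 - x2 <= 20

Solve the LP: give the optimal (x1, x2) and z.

x1 = 31/8, x2 = 33/4, minimum z = -675/8

Corner points and z = -9x1 - 6x2:
  (31/8, 33/4) → z = -675/8
  (-1, 5) → z = -21
  (-5/3, 1/3) → z = 13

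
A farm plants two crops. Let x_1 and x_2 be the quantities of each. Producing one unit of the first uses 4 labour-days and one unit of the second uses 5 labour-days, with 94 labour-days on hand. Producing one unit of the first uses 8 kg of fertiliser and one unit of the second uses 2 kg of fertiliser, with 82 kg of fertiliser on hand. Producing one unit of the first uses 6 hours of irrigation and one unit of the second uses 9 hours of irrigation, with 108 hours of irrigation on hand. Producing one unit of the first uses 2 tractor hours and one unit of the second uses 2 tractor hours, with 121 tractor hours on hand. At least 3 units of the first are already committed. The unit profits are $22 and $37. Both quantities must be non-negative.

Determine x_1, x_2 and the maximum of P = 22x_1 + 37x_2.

x_1 = 3, x_2 = 10, maximum P = 436

Corner points and P = 22x_1 + 37x_2:
  (41/4, 0) → P = 451/2
  (3, 0) → P = 66
  (87/10, 31/5) → P = 2104/5
  (3, 10) → P = 436

The binding constraints are 6x_1 + 9x_2 = 108 and x_1 = 3.
Solving simultaneously gives x_1 = 3, x_2 = 10.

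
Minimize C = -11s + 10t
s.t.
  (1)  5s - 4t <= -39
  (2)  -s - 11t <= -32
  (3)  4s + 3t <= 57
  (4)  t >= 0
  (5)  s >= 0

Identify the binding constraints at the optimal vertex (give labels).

(1) and (5)

Corner points and C = -11s + 10t:
  (111/31, 441/31) → C = 3189/31
  (0, 39/4) → C = 195/2
  (0, 19) → C = 190

The minimum is at (0, 39/4). Substituting into each constraint, equality holds for (1) and (5); the remaining constraints have slack.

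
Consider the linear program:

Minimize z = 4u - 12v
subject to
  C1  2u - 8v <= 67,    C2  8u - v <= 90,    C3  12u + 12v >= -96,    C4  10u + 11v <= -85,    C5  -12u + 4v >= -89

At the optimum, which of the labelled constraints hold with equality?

C3 and C4

Corner points and z = 4u - 12v:
  (3/10, -83/10) → z = 504/5
  (19/34, -140/17) → z = 1718/17
  (-3, -5) → z = 48

The minimum is at (-3, -5). Substituting into each constraint, equality holds for C3 and C4; the remaining constraints have slack.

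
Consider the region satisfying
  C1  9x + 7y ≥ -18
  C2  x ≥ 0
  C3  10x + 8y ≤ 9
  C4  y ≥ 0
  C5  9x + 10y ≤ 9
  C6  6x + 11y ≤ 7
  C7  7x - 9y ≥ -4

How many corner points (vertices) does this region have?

The feasible vertices (each the meet of two boundaries and inside every other half-plane) are:
  (0, 0)
  (0, 4/9)
  (9/10, 0)
  (43/62, 8/31)
  (19/131, 73/131)

5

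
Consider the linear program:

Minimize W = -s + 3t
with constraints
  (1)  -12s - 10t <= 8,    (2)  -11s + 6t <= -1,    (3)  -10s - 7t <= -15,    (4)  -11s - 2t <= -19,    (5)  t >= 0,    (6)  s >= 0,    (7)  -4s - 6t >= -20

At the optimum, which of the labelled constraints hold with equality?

Vertices and W = -s + 3t:
  (29/22, 9/4) → W = 239/44
  (7/5, 12/5) → W = 29/5
  (19/11, 0) → W = -19/11
  (5, 0) → W = -5

The minimum is at (5, 0). Substituting into each constraint, equality holds for (5) and (7); the remaining constraints have slack.

(5) and (7)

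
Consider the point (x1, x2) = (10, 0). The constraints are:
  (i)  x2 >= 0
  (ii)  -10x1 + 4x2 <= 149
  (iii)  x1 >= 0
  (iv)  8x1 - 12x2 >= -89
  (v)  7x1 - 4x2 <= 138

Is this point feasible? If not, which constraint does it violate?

(i): 0 ≥ 0 ✓
(ii): -100 ≤ 149 ✓
(iii): 10 ≥ 0 ✓
(iv): 80 ≥ -89 ✓
(v): 70 ≤ 138 ✓

feasible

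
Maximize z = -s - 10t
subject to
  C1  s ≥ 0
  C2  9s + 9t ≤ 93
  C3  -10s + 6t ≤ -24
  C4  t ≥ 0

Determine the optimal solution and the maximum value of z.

s = 12/5, t = 0, maximum z = -12/5

Extreme points and z = -s - 10t:
  (43/8, 119/24) → z = -1319/24
  (31/3, 0) → z = -31/3
  (12/5, 0) → z = -12/5

The optimum lies where -10s + 6t = -24 and t = 0.
Solving simultaneously gives s = 12/5, t = 0.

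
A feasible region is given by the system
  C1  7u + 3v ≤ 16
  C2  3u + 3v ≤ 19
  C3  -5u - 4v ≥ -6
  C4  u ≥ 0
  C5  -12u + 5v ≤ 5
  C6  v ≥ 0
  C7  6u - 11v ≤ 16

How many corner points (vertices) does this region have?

4

The feasible vertices (each the meet of two boundaries and inside every other half-plane) are:
  (10/73, 97/73)
  (6/5, 0)
  (0, 1)
  (0, 0)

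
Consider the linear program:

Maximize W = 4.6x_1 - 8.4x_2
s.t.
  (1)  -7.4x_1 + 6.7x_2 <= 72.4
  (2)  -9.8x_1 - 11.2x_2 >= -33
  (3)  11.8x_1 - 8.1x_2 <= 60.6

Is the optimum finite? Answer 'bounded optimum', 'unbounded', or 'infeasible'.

unbounded

From the feasible point (-29489/7427, 47686/7427), moving in the direction (-6.7, -7.4) keeps every constraint satisfied while W increases without bound.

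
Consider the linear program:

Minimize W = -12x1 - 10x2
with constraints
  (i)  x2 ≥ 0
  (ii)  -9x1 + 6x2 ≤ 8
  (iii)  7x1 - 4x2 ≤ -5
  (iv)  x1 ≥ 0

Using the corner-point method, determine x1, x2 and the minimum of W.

x1 = 1/3, x2 = 11/6, minimum W = -67/3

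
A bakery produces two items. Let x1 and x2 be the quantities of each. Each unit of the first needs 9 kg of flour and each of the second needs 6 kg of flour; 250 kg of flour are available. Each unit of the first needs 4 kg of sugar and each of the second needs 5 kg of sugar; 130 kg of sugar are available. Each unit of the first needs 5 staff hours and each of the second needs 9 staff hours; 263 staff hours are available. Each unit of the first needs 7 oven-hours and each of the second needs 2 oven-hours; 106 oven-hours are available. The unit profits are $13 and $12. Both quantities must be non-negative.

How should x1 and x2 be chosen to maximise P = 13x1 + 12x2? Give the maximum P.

x1 = 10, x2 = 18, maximum P = 346

Corner points and P = 13x1 + 12x2:
  (0, 0) → P = 0
  (0, 26) → P = 312
  (106/7, 0) → P = 1378/7
  (10, 18) → P = 346

The optimum lies where 4x1 + 5x2 = 130 and 7x1 + 2x2 = 106.
Solving simultaneously gives x1 = 10, x2 = 18.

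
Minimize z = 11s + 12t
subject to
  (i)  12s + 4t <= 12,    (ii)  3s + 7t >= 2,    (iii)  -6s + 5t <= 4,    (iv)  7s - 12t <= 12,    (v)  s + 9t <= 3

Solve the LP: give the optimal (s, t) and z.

Corner points and z = 11s + 12t:
  (19/18, -1/6) → z = 173/18
  (12/13, 3/13) → z = 168/13
  (-3/20, 7/20) → z = 51/20

At the optimal vertex, 3s + 7t = 2 and s + 9t = 3.
Solving simultaneously gives s = -3/20, t = 7/20.

s = -3/20, t = 7/20, minimum z = 51/20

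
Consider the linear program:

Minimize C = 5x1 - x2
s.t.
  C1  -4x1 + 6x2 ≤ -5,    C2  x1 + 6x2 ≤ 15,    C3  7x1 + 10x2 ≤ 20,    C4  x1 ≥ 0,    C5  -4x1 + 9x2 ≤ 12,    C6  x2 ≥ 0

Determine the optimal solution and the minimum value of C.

x1 = 5/4, x2 = 0, minimum C = 25/4

Feasible corners and C = 5x1 - x2:
  (85/41, 45/82) → C = 805/82
  (5/4, 0) → C = 25/4
  (20/7, 0) → C = 100/7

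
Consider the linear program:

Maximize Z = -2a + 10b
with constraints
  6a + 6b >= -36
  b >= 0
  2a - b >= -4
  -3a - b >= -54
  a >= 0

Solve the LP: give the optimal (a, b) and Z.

a = 10, b = 24, maximum Z = 220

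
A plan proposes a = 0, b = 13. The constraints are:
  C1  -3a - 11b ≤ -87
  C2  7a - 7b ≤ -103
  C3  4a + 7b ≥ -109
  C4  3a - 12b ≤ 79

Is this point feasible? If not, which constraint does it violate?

Constraint C2: 7a - 7b = -91, which is not ≤ -103. All other constraints are satisfied.

not feasible — violates C2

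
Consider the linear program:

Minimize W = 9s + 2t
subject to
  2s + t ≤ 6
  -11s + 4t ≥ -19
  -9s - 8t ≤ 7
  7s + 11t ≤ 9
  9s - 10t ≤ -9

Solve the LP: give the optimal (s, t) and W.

Corner points and W = 9s + 2t:
  (-149/43, 130/43) → W = -1081/43
  (-71/81, 1/9) → W = -23/3
  (-9/169, 144/169) → W = 207/169

s = -149/43, t = 130/43, minimum W = -1081/43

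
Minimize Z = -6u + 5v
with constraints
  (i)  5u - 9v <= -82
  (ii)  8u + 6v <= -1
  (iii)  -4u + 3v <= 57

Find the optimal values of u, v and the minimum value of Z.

u = -167/34, v = 217/34, minimum Z = 2087/34

Corner points and Z = -6u + 5v:
  (-167/34, 217/34) → Z = 2087/34
  (-89/7, 43/21) → Z = 1817/21
  (-115/16, 113/12) → Z = 2165/24

The optimum lies where 5u - 9v = -82 and 8u + 6v = -1.
Solving simultaneously gives u = -167/34, v = 217/34.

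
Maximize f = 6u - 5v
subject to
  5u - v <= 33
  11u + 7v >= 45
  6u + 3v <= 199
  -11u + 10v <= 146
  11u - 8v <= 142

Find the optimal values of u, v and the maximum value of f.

u = 6, v = -3, maximum f = 51

Feasible corners and f = 6u - 5v:
  (6, -3) → f = 51
  (476/39, 1093/39) → f = -2609/39
  (-52/17, 191/17) → f = -1267/17

At the optimal vertex, 5u - v = 33 and 11u + 7v = 45.
Solving simultaneously gives u = 6, v = -3.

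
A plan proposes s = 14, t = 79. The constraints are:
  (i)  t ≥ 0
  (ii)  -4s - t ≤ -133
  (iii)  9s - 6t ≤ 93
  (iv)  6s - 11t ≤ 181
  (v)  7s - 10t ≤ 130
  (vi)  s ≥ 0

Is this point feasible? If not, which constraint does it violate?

feasible

(i): 79 ≥ 0 ✓
(ii): -135 ≤ -133 ✓
(iii): -348 ≤ 93 ✓
(iv): -785 ≤ 181 ✓
(v): -692 ≤ 130 ✓
(vi): 14 ≥ 0 ✓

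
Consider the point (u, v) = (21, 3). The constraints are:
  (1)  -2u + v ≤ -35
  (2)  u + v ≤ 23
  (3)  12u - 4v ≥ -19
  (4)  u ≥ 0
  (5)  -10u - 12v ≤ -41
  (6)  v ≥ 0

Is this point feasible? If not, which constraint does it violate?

Constraint (2): u + v = 24, which is not ≤ 23. All other constraints are satisfied.

not feasible — violates (2)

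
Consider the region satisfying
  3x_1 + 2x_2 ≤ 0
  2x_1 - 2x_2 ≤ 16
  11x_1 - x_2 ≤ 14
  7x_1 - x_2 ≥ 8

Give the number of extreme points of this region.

Pairwise boundary intersections that survive every other constraint:
  (28/25, -42/25)
  (16/17, -24/17)
  (3/5, -37/5)
  (0, -8)

4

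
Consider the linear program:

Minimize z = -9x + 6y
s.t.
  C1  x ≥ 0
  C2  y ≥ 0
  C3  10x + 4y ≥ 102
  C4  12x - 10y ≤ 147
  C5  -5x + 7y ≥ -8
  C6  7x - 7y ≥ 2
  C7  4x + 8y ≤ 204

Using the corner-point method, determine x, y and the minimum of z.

x = 373/17, y = 247/17, minimum z = -1875/17

At the optimal vertex, -5x + 7y = -8 and 4x + 8y = 204.
Solving simultaneously gives x = 373/17, y = 247/17.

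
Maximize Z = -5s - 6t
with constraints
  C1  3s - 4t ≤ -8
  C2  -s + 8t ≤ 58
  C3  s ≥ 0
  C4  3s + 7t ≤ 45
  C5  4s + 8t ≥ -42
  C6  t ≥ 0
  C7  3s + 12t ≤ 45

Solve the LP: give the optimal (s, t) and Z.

s = 0, t = 2, maximum Z = -12

Extreme points and Z = -5s - 6t:
  (0, 2) → Z = -12
  (7/4, 53/16) → Z = -229/8
  (0, 15/4) → Z = -45/2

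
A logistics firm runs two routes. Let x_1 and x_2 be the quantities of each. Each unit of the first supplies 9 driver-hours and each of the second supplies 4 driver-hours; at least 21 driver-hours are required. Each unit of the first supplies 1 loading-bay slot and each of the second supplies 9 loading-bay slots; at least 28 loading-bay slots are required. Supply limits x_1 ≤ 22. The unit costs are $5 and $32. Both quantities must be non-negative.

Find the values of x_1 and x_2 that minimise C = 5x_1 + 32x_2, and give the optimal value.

x_1 = 1, x_2 = 3, minimum C = 101

Vertices and C = 5x_1 + 32x_2:
  (0, 21/4) → C = 168
  (1, 3) → C = 101
  (22, 2/3) → C = 394/3
The feasible region is unbounded (it extends along (0, 1)), but C strictly increases along every unbounded feasible direction, so there is no improving ray and the minimum is attained at a vertex.

At the optimal vertex, 9x_1 + 4x_2 = 21 and x_1 + 9x_2 = 28.
Solving simultaneously gives x_1 = 1, x_2 = 3.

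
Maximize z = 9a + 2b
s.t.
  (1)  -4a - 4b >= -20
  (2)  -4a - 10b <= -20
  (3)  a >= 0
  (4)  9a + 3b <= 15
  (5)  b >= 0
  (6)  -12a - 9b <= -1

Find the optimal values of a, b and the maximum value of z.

a = 15/13, b = 20/13, maximum z = 175/13

Extreme points and z = 9a + 2b:
  (0, 5) → z = 10
  (0, 2) → z = 4
  (15/13, 20/13) → z = 175/13

The optimum lies where -4a - 10b = -20 and 9a + 3b = 15.
Solving simultaneously gives a = 15/13, b = 20/13.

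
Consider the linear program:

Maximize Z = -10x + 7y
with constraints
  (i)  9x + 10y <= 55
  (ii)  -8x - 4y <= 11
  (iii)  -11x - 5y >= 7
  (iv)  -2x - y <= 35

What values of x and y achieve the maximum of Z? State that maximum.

x = -15/2, y = 49/4, maximum Z = 643/4

Vertices and Z = -10x + 7y:
  (-15/2, 49/4) → Z = 643/4
  (-69/13, 668/65) → Z = 8126/65
  (27/4, -65/4) → Z = -725/4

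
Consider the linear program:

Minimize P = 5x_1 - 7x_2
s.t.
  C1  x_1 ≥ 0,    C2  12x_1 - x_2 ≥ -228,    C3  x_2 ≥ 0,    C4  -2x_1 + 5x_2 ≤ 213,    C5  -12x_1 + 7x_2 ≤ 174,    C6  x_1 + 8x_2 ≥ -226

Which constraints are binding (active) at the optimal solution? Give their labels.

Feasible corners and P = 5x_1 - 7x_2:
  (0, 0) → P = 0
  (0, 174/7) → P = -174
  (27/2, 48) → P = -537/2
The feasible region is unbounded (it extends along (1, 0), (5, 2)), but P strictly increases along every unbounded feasible direction, so there is no improving ray and the minimum is attained at a vertex.

The minimum is at (27/2, 48). Substituting into each constraint, equality holds for C4 and C5; the remaining constraints have slack.

C4 and C5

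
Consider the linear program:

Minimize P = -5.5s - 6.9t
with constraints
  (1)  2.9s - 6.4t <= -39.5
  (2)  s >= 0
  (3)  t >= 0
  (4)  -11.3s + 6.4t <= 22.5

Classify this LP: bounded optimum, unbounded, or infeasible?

From the feasible point (85/42, 19055/2688), moving in the direction (6.4, 11.3) keeps every constraint satisfied while P decreases without bound.

unbounded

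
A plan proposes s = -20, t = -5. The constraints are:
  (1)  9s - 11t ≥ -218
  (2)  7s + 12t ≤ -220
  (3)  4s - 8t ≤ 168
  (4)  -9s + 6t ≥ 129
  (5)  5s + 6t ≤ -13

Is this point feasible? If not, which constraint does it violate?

not feasible — violates (2)

Constraint (2): 7s + 12t = -200, which is not ≤ -220. All other constraints are satisfied.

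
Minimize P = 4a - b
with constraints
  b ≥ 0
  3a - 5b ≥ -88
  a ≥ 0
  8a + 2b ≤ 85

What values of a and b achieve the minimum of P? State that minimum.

a = 0, b = 88/5, minimum P = -88/5

Corner points and P = 4a - b:
  (0, 0) → P = 0
  (85/8, 0) → P = 85/2
  (0, 88/5) → P = -88/5
  (249/46, 959/46) → P = 37/46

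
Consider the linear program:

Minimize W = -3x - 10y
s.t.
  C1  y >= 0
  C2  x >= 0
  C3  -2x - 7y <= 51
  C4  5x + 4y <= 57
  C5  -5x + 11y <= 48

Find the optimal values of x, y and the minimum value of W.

x = 29/5, y = 7, minimum W = -437/5

Feasible corners and W = -3x - 10y:
  (0, 0) → W = 0
  (57/5, 0) → W = -171/5
  (0, 48/11) → W = -480/11
  (29/5, 7) → W = -437/5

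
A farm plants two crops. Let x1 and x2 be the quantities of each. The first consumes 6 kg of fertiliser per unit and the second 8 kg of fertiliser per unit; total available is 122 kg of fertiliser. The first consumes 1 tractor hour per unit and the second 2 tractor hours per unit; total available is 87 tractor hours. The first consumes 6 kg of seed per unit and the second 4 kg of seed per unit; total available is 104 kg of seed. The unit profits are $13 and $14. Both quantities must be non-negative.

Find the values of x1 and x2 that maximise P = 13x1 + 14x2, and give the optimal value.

x1 = 43/3, x2 = 9/2, maximum P = 748/3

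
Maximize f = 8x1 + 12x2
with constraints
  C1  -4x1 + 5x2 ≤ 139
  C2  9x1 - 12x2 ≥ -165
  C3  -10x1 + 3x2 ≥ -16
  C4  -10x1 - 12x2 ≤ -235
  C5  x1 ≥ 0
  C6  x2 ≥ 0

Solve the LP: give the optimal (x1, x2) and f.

x1 = 229/31, x2 = 598/31, maximum f = 9008/31

Feasible corners and f = 8x1 + 12x2:
  (229/31, 598/31) → f = 9008/31
  (70/19, 1255/76) → f = 4325/19
  (299/50, 73/5) → f = 5576/25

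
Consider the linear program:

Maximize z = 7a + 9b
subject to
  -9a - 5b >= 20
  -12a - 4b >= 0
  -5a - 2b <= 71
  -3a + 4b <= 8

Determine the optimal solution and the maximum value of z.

a = -40/17, b = 4/17, maximum z = -244/17

Feasible corners and z = 7a + 9b:
  (10/3, -10) → z = -200/3
  (-40/17, 4/17) → z = -244/17
  (71, -213) → z = -1420
  (-150/13, -173/26) → z = -3657/26

At the optimal vertex, -9a - 5b = 20 and -3a + 4b = 8.
Solving simultaneously gives a = -40/17, b = 4/17.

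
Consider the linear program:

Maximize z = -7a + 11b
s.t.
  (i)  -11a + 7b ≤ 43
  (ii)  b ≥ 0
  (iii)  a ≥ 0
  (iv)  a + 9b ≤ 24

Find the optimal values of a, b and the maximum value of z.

At the optimal vertex, a = 0 and a + 9b = 24.
Solving simultaneously gives a = 0, b = 8/3.

a = 0, b = 8/3, maximum z = 88/3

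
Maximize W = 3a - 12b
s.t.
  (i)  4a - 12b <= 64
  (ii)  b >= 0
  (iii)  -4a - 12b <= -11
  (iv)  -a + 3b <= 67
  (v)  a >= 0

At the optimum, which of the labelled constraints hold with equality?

Vertices and W = 3a - 12b:
  (16, 0) → W = 48
  (11/4, 0) → W = 33/4
  (0, 11/12) → W = -11
  (0, 67/3) → W = -268
The feasible region is unbounded (it extends along (3, 1)), but W strictly decreases along every unbounded feasible direction, so there is no improving ray and the maximum is attained at a vertex.

The maximum is at (16, 0). Substituting into each constraint, equality holds for (i) and (ii); the remaining constraints have slack.

(i) and (ii)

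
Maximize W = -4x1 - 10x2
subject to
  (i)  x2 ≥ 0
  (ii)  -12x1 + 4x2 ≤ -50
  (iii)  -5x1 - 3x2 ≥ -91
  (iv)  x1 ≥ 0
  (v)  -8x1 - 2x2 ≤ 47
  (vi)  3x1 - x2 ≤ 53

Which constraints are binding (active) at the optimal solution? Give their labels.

Feasible corners and W = -4x1 - 10x2:
  (25/6, 0) → W = -50/3
  (53/3, 0) → W = -212/3
  (257/28, 421/28) → W = -2619/14
  (125/7, 4/7) → W = -540/7

The maximum is at (25/6, 0). Substituting into each constraint, equality holds for (i) and (ii); the remaining constraints have slack.

(i) and (ii)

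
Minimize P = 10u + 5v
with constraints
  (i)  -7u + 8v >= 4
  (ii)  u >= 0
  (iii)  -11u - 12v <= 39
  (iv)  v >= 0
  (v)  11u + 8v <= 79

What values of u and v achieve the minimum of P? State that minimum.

Corner points and P = 10u + 5v:
  (0, 1/2) → P = 5/2
  (25/6, 199/48) → P = 2995/48
  (0, 79/8) → P = 395/8

At the optimal vertex, -7u + 8v = 4 and u = 0.
Solving simultaneously gives u = 0, v = 1/2.

u = 0, v = 1/2, minimum P = 5/2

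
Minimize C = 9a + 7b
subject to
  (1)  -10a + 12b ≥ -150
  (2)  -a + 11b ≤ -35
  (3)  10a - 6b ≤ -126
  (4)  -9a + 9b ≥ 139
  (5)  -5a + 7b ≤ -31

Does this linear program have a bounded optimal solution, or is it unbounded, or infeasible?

unbounded

From the feasible point (-503/3, -1370/9), moving in the direction (-7, -5) keeps every constraint satisfied while C decreases without bound.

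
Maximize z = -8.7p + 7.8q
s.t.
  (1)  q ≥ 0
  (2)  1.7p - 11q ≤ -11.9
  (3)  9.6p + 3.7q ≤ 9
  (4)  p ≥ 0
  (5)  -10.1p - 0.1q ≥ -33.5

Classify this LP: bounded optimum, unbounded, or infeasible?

bounded optimum

Vertices and z = -8.7p + 7.8q:
  (5497/11189, 12954/11189) → z = 532173/111890
  (0, 119/110) → z = 4641/550
  (0, 90/37) → z = 702/37
The feasible region has finitely many vertices and no improving ray; the maximum is 702/37 at (0, 90/37).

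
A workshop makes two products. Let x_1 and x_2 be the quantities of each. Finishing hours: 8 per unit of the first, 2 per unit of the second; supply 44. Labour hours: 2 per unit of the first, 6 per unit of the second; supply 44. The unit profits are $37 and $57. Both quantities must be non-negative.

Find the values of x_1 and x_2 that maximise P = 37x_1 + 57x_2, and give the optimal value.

x_1 = 4, x_2 = 6, maximum P = 490

Corner points and P = 37x_1 + 57x_2:
  (0, 0) → P = 0
  (0, 22/3) → P = 418
  (11/2, 0) → P = 407/2
  (4, 6) → P = 490

At the optimal vertex, 8x_1 + 2x_2 = 44 and 2x_1 + 6x_2 = 44.
Solving simultaneously gives x_1 = 4, x_2 = 6.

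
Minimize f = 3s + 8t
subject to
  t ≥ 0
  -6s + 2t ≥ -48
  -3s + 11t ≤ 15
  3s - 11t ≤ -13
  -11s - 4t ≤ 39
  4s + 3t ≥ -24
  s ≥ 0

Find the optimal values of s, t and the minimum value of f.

s = 0, t = 13/11, minimum f = 104/11

Vertices and f = 3s + 8t:
  (93/10, 39/10) → f = 591/10
  (277/30, 37/10) → f = 573/10
  (0, 15/11) → f = 120/11
  (0, 13/11) → f = 104/11

The optimum lies where 3s - 11t = -13 and s = 0.
Solving simultaneously gives s = 0, t = 13/11.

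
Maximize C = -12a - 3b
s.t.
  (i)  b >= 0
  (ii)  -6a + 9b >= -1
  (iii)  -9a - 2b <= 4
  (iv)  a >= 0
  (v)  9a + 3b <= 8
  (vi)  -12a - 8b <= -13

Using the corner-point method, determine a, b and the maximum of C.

a = 0, b = 13/8, maximum C = -39/8

Extreme points and C = -12a - 3b:
  (0, 8/3) → C = -8
  (0, 13/8) → C = -39/8
  (25/36, 7/12) → C = -121/12

At the optimal vertex, a = 0 and -12a - 8b = -13.
Solving simultaneously gives a = 0, b = 13/8.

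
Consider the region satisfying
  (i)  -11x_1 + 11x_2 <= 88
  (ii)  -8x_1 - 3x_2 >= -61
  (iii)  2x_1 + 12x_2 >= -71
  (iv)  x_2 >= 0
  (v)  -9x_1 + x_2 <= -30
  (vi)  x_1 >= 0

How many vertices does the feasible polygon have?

The feasible vertices (each the meet of two boundaries and inside every other half-plane) are:
  (61/8, 0)
  (151/35, 309/35)
  (10/3, 0)

3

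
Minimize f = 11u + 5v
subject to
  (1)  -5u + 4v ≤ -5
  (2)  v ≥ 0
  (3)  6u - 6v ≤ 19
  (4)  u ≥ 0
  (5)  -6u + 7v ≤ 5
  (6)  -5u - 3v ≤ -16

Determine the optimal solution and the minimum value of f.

At the optimal vertex, -5u + 4v = -5 and -5u - 3v = -16.
Solving simultaneously gives u = 79/35, v = 11/7.

u = 79/35, v = 11/7, minimum f = 1144/35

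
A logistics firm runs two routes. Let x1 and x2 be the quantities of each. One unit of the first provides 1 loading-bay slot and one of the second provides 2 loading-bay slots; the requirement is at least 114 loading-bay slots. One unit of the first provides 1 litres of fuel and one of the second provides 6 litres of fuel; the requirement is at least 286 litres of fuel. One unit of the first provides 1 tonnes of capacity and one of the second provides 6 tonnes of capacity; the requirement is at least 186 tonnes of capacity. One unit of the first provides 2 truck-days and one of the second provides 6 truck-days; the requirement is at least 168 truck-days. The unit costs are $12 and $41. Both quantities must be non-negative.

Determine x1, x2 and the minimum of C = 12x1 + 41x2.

Feasible corners and C = 12x1 + 41x2:
  (0, 57) → C = 2337
  (286, 0) → C = 3432
  (28, 43) → C = 2099
The feasible region is unbounded (it extends along (0, 1), (1, 0)), but C strictly increases along every unbounded feasible direction, so there is no improving ray and the minimum is attained at a vertex.

The binding constraints are x1 + 2x2 = 114 and x1 + 6x2 = 286.
Solving simultaneously gives x1 = 28, x2 = 43.

x1 = 28, x2 = 43, minimum C = 2099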